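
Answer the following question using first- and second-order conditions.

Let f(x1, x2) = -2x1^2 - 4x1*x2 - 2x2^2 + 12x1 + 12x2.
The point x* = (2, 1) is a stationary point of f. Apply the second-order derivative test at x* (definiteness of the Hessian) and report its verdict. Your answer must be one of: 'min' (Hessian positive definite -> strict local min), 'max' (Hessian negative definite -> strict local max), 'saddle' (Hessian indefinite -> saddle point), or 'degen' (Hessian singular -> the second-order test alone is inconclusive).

Compute the Hessian H = grad^2 f:
  H = [[-4, -4], [-4, -4]]
Verify stationarity: grad f(x*) = H x* + g = (0, 0).
Eigenvalues of H: -8, 0.
H has a zero eigenvalue (singular; negative semidefinite but not definite), so H is neither positive definite, negative definite, nor indefinite. The second-order test alone is inconclusive -> degen.
(Indeed, f is constant along the null direction of H through x*, so x* is not a strict local extremum.)

degen


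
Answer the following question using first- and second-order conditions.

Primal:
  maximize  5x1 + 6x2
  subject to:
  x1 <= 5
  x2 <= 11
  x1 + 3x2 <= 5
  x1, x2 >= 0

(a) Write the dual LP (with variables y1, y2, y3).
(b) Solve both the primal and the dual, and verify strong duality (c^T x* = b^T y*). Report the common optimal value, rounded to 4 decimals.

The standard primal-dual pair for 'max c^T x s.t. A x <= b, x >= 0' is:
  Dual:  min b^T y  s.t.  A^T y >= c,  y >= 0.

So the dual LP is:
  minimize  5y1 + 11y2 + 5y3
  subject to:
    y1 + y3 >= 5
    y2 + 3y3 >= 6
    y1, y2, y3 >= 0

Solving the primal: x* = (5, 0).
  primal value c^T x* = 25.
Solving the dual: y* = (3, 0, 2).
  dual value b^T y* = 25.
Strong duality: c^T x* = b^T y*. Confirmed.

25


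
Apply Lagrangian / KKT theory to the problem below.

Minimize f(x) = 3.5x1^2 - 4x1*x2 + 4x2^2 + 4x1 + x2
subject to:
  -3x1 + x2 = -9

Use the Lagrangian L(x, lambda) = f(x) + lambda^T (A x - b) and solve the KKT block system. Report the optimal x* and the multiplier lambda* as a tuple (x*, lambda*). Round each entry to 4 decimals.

Form the Lagrangian:
  L(x, lambda) = (1/2) x^T Q x + c^T x + lambda^T (A x - b)
Stationarity (grad_x L = 0): Q x + c + A^T lambda = 0.
Primal feasibility: A x = b.

This gives the KKT block system:
  [ Q   A^T ] [ x     ]   [-c ]
  [ A    0  ] [ lambda ] = [ b ]

Solving the linear system:
  x*      = (3.1455, 0.4364)
  lambda* = (8.0909)
  f(x*)   = 42.9182

x* = (3.1455, 0.4364), lambda* = (8.0909)


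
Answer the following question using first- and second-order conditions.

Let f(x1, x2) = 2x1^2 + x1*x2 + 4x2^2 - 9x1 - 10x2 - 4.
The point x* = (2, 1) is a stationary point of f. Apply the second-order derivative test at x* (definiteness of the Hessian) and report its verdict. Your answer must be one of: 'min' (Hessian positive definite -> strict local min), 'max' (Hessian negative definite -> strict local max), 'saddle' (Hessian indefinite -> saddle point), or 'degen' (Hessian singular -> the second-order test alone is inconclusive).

Compute the Hessian H = grad^2 f:
  H = [[4, 1], [1, 8]]
Verify stationarity: grad f(x*) = H x* + g = (0, 0).
Eigenvalues of H: 3.7639, 8.2361.
Both eigenvalues > 0, so H is positive definite -> x* is a strict local min.

min


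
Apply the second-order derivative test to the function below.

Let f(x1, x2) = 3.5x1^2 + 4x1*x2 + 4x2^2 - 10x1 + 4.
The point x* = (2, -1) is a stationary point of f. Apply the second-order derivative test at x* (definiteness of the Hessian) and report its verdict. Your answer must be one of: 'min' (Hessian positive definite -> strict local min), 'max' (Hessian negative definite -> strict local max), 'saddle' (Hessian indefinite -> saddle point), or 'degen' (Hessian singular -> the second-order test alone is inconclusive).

Compute the Hessian H = grad^2 f:
  H = [[7, 4], [4, 8]]
Verify stationarity: grad f(x*) = H x* + g = (0, 0).
Eigenvalues of H: 3.4689, 11.5311.
Both eigenvalues > 0, so H is positive definite -> x* is a strict local min.

min


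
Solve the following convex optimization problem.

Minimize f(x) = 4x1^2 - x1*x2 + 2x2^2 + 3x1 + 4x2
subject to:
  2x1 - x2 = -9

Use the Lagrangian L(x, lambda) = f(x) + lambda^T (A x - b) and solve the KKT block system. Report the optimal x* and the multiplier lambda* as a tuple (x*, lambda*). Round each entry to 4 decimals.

Form the Lagrangian:
  L(x, lambda) = (1/2) x^T Q x + c^T x + lambda^T (A x - b)
Stationarity (grad_x L = 0): Q x + c + A^T lambda = 0.
Primal feasibility: A x = b.

This gives the KKT block system:
  [ Q   A^T ] [ x     ]   [-c ]
  [ A    0  ] [ lambda ] = [ b ]

Solving the linear system:
  x*      = (-3.7, 1.6)
  lambda* = (14.1)
  f(x*)   = 61.1

x* = (-3.7, 1.6), lambda* = (14.1)


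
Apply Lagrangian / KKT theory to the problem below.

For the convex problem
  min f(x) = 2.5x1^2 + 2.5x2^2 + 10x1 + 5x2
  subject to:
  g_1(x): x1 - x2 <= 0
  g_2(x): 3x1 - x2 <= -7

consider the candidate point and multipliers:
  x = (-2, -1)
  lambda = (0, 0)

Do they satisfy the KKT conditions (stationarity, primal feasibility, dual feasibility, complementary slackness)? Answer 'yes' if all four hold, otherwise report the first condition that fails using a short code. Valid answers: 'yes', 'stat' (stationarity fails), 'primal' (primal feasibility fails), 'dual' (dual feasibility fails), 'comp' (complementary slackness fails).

Gradient of f: grad f(x) = Q x + c = (0, 0)
Constraint values g_i(x) = a_i^T x - b_i:
  g_1((-2, -1)) = -1
  g_2((-2, -1)) = 2
Stationarity residual: grad f(x) + sum_i lambda_i a_i = (0, 0)
  -> stationarity OK
Primal feasibility (all g_i <= 0): FAILS
Dual feasibility (all lambda_i >= 0): OK
Complementary slackness (lambda_i * g_i(x) = 0 for all i): OK

Verdict: the first failing condition is primal_feasibility -> primal.

primal


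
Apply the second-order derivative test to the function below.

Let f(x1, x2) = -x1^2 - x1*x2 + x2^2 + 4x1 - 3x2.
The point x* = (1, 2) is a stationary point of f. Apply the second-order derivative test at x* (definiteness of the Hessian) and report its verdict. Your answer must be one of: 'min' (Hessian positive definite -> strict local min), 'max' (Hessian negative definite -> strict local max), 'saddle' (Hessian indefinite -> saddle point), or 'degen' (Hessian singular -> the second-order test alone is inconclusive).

Compute the Hessian H = grad^2 f:
  H = [[-2, -1], [-1, 2]]
Verify stationarity: grad f(x*) = H x* + g = (0, 0).
Eigenvalues of H: -2.2361, 2.2361.
Eigenvalues have mixed signs, so H is indefinite -> x* is a saddle point.

saddle


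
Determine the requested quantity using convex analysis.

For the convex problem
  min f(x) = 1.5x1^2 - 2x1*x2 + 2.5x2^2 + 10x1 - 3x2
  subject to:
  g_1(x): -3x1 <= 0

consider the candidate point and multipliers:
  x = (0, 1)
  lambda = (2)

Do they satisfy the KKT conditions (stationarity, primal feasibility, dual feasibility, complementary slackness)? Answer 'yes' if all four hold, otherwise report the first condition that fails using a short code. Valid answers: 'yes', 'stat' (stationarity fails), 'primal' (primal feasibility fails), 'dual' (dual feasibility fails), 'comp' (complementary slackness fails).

Gradient of f: grad f(x) = Q x + c = (8, 2)
Constraint values g_i(x) = a_i^T x - b_i:
  g_1((0, 1)) = 0
Stationarity residual: grad f(x) + sum_i lambda_i a_i = (2, 2)
  -> stationarity FAILS
Primal feasibility (all g_i <= 0): OK
Dual feasibility (all lambda_i >= 0): OK
Complementary slackness (lambda_i * g_i(x) = 0 for all i): OK

Verdict: the first failing condition is stationarity -> stat.

stat


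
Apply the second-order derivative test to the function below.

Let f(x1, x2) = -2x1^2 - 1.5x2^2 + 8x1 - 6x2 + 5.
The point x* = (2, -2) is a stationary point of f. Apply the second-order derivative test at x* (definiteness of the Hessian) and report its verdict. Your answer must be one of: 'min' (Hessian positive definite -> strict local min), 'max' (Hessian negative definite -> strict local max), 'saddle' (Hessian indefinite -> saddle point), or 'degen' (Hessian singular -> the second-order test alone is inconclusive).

Compute the Hessian H = grad^2 f:
  H = [[-4, 0], [0, -3]]
Verify stationarity: grad f(x*) = H x* + g = (0, 0).
Eigenvalues of H: -4, -3.
Both eigenvalues < 0, so H is negative definite -> x* is a strict local max.

max


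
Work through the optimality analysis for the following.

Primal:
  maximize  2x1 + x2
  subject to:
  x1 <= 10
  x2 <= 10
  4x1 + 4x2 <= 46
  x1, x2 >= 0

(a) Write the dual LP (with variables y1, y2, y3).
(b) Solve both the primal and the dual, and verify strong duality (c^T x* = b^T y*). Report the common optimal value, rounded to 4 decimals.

The standard primal-dual pair for 'max c^T x s.t. A x <= b, x >= 0' is:
  Dual:  min b^T y  s.t.  A^T y >= c,  y >= 0.

So the dual LP is:
  minimize  10y1 + 10y2 + 46y3
  subject to:
    y1 + 4y3 >= 2
    y2 + 4y3 >= 1
    y1, y2, y3 >= 0

Solving the primal: x* = (10, 1.5).
  primal value c^T x* = 21.5.
Solving the dual: y* = (1, 0, 0.25).
  dual value b^T y* = 21.5.
Strong duality: c^T x* = b^T y*. Confirmed.

21.5


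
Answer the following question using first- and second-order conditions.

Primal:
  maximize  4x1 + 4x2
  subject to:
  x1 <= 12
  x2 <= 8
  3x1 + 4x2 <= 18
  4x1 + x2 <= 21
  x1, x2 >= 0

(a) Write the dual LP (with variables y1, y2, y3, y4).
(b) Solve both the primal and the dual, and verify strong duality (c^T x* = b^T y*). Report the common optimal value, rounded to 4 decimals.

The standard primal-dual pair for 'max c^T x s.t. A x <= b, x >= 0' is:
  Dual:  min b^T y  s.t.  A^T y >= c,  y >= 0.

So the dual LP is:
  minimize  12y1 + 8y2 + 18y3 + 21y4
  subject to:
    y1 + 3y3 + 4y4 >= 4
    y2 + 4y3 + y4 >= 4
    y1, y2, y3, y4 >= 0

Solving the primal: x* = (5.0769, 0.6923).
  primal value c^T x* = 23.0769.
Solving the dual: y* = (0, 0, 0.9231, 0.3077).
  dual value b^T y* = 23.0769.
Strong duality: c^T x* = b^T y*. Confirmed.

23.0769


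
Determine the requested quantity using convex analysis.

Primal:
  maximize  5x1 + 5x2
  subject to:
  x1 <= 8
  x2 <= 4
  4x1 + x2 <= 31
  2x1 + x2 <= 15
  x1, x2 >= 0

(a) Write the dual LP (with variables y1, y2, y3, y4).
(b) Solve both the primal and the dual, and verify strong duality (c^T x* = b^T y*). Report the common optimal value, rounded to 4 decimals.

The standard primal-dual pair for 'max c^T x s.t. A x <= b, x >= 0' is:
  Dual:  min b^T y  s.t.  A^T y >= c,  y >= 0.

So the dual LP is:
  minimize  8y1 + 4y2 + 31y3 + 15y4
  subject to:
    y1 + 4y3 + 2y4 >= 5
    y2 + y3 + y4 >= 5
    y1, y2, y3, y4 >= 0

Solving the primal: x* = (5.5, 4).
  primal value c^T x* = 47.5.
Solving the dual: y* = (0, 2.5, 0, 2.5).
  dual value b^T y* = 47.5.
Strong duality: c^T x* = b^T y*. Confirmed.

47.5


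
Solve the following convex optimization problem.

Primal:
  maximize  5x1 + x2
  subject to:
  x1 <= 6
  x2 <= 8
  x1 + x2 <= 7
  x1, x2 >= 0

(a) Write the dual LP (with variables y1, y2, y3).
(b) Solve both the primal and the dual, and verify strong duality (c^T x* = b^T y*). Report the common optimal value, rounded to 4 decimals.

The standard primal-dual pair for 'max c^T x s.t. A x <= b, x >= 0' is:
  Dual:  min b^T y  s.t.  A^T y >= c,  y >= 0.

So the dual LP is:
  minimize  6y1 + 8y2 + 7y3
  subject to:
    y1 + y3 >= 5
    y2 + y3 >= 1
    y1, y2, y3 >= 0

Solving the primal: x* = (6, 1).
  primal value c^T x* = 31.
Solving the dual: y* = (4, 0, 1).
  dual value b^T y* = 31.
Strong duality: c^T x* = b^T y*. Confirmed.

31


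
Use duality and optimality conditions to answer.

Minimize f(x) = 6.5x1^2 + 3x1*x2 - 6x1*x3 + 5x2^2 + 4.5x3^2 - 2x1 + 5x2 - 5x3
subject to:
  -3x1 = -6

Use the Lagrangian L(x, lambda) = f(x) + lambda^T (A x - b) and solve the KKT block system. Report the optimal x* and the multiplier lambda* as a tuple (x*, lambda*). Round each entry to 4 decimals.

Form the Lagrangian:
  L(x, lambda) = (1/2) x^T Q x + c^T x + lambda^T (A x - b)
Stationarity (grad_x L = 0): Q x + c + A^T lambda = 0.
Primal feasibility: A x = b.

This gives the KKT block system:
  [ Q   A^T ] [ x     ]   [-c ]
  [ A    0  ] [ lambda ] = [ b ]

Solving the linear system:
  x*      = (2, -1.1, 1.8889)
  lambda* = (3.1222)
  f(x*)   = -0.1056

x* = (2, -1.1, 1.8889), lambda* = (3.1222)


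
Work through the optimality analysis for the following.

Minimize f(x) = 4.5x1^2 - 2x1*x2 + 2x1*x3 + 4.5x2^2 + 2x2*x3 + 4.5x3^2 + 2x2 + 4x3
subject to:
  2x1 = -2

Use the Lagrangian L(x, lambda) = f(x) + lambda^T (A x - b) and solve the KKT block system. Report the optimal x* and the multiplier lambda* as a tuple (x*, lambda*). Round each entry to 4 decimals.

Form the Lagrangian:
  L(x, lambda) = (1/2) x^T Q x + c^T x + lambda^T (A x - b)
Stationarity (grad_x L = 0): Q x + c + A^T lambda = 0.
Primal feasibility: A x = b.

This gives the KKT block system:
  [ Q   A^T ] [ x     ]   [-c ]
  [ A    0  ] [ lambda ] = [ b ]

Solving the linear system:
  x*      = (-1, -0.4156, -0.1299)
  lambda* = (4.2143)
  f(x*)   = 3.539

x* = (-1, -0.4156, -0.1299), lambda* = (4.2143)


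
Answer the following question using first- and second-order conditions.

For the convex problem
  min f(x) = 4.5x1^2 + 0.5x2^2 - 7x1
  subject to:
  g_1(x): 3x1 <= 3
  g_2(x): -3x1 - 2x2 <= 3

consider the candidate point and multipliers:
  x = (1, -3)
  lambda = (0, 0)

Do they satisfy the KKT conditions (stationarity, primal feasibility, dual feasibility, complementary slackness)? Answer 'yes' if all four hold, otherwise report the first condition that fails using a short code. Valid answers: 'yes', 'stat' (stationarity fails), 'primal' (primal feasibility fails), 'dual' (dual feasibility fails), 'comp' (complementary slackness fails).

Gradient of f: grad f(x) = Q x + c = (2, -3)
Constraint values g_i(x) = a_i^T x - b_i:
  g_1((1, -3)) = 0
  g_2((1, -3)) = 0
Stationarity residual: grad f(x) + sum_i lambda_i a_i = (2, -3)
  -> stationarity FAILS
Primal feasibility (all g_i <= 0): OK
Dual feasibility (all lambda_i >= 0): OK
Complementary slackness (lambda_i * g_i(x) = 0 for all i): OK

Verdict: the first failing condition is stationarity -> stat.

stat


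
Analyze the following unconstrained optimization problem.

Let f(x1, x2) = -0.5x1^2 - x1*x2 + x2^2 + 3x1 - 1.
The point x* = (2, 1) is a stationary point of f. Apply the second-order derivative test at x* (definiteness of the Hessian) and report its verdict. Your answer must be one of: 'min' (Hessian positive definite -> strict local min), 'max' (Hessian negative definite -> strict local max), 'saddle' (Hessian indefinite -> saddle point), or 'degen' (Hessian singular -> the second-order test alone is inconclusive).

Compute the Hessian H = grad^2 f:
  H = [[-1, -1], [-1, 2]]
Verify stationarity: grad f(x*) = H x* + g = (0, 0).
Eigenvalues of H: -1.3028, 2.3028.
Eigenvalues have mixed signs, so H is indefinite -> x* is a saddle point.

saddle


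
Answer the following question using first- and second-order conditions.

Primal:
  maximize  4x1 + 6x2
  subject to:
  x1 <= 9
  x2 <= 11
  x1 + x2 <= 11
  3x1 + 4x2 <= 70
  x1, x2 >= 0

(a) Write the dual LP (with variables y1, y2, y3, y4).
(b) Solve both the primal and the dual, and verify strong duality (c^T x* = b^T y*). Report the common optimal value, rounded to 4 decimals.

The standard primal-dual pair for 'max c^T x s.t. A x <= b, x >= 0' is:
  Dual:  min b^T y  s.t.  A^T y >= c,  y >= 0.

So the dual LP is:
  minimize  9y1 + 11y2 + 11y3 + 70y4
  subject to:
    y1 + y3 + 3y4 >= 4
    y2 + y3 + 4y4 >= 6
    y1, y2, y3, y4 >= 0

Solving the primal: x* = (0, 11).
  primal value c^T x* = 66.
Solving the dual: y* = (0, 2, 4, 0).
  dual value b^T y* = 66.
Strong duality: c^T x* = b^T y*. Confirmed.

66


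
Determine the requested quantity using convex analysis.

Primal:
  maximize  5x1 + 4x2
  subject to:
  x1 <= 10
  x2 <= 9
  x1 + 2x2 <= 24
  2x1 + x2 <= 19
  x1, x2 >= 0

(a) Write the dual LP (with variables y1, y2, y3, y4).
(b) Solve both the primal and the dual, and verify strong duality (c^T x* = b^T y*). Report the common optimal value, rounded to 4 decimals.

The standard primal-dual pair for 'max c^T x s.t. A x <= b, x >= 0' is:
  Dual:  min b^T y  s.t.  A^T y >= c,  y >= 0.

So the dual LP is:
  minimize  10y1 + 9y2 + 24y3 + 19y4
  subject to:
    y1 + y3 + 2y4 >= 5
    y2 + 2y3 + y4 >= 4
    y1, y2, y3, y4 >= 0

Solving the primal: x* = (5, 9).
  primal value c^T x* = 61.
Solving the dual: y* = (0, 1.5, 0, 2.5).
  dual value b^T y* = 61.
Strong duality: c^T x* = b^T y*. Confirmed.

61


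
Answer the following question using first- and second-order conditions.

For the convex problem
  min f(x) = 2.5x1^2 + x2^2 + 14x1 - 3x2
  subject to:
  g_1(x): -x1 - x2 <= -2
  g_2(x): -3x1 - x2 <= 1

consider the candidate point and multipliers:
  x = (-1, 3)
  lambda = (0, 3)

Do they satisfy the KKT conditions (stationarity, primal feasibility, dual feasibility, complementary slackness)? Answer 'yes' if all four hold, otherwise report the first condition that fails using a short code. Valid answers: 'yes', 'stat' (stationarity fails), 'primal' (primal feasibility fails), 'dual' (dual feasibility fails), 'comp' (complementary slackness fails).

Gradient of f: grad f(x) = Q x + c = (9, 3)
Constraint values g_i(x) = a_i^T x - b_i:
  g_1((-1, 3)) = 0
  g_2((-1, 3)) = -1
Stationarity residual: grad f(x) + sum_i lambda_i a_i = (0, 0)
  -> stationarity OK
Primal feasibility (all g_i <= 0): OK
Dual feasibility (all lambda_i >= 0): OK
Complementary slackness (lambda_i * g_i(x) = 0 for all i): FAILS

Verdict: the first failing condition is complementary_slackness -> comp.

comp


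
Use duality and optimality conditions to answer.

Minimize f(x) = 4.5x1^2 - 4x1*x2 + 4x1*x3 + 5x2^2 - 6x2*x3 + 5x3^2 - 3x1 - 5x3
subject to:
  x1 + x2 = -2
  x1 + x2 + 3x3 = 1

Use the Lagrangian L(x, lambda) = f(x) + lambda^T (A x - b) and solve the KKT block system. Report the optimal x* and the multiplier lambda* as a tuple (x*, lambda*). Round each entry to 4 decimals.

Form the Lagrangian:
  L(x, lambda) = (1/2) x^T Q x + c^T x + lambda^T (A x - b)
Stationarity (grad_x L = 0): Q x + c + A^T lambda = 0.
Primal feasibility: A x = b.

This gives the KKT block system:
  [ Q   A^T ] [ x     ]   [-c ]
  [ A    0  ] [ lambda ] = [ b ]

Solving the linear system:
  x*      = (-1.2963, -0.7037, 1)
  lambda* = (9.1975, -1.3457)
  f(x*)   = 9.3148

x* = (-1.2963, -0.7037, 1), lambda* = (9.1975, -1.3457)


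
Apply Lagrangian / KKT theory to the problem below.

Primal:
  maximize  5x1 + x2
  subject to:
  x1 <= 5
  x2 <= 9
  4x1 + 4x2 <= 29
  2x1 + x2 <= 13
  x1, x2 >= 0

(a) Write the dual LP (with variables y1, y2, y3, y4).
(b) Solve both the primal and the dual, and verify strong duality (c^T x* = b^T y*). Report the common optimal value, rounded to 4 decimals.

The standard primal-dual pair for 'max c^T x s.t. A x <= b, x >= 0' is:
  Dual:  min b^T y  s.t.  A^T y >= c,  y >= 0.

So the dual LP is:
  minimize  5y1 + 9y2 + 29y3 + 13y4
  subject to:
    y1 + 4y3 + 2y4 >= 5
    y2 + 4y3 + y4 >= 1
    y1, y2, y3, y4 >= 0

Solving the primal: x* = (5, 2.25).
  primal value c^T x* = 27.25.
Solving the dual: y* = (4, 0, 0.25, 0).
  dual value b^T y* = 27.25.
Strong duality: c^T x* = b^T y*. Confirmed.

27.25


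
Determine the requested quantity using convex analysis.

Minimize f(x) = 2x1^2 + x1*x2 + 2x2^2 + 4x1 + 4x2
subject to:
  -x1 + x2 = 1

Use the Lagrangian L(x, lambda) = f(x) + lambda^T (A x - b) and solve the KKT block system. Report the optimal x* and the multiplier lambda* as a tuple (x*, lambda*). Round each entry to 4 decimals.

Form the Lagrangian:
  L(x, lambda) = (1/2) x^T Q x + c^T x + lambda^T (A x - b)
Stationarity (grad_x L = 0): Q x + c + A^T lambda = 0.
Primal feasibility: A x = b.

This gives the KKT block system:
  [ Q   A^T ] [ x     ]   [-c ]
  [ A    0  ] [ lambda ] = [ b ]

Solving the linear system:
  x*      = (-1.3, -0.3)
  lambda* = (-1.5)
  f(x*)   = -2.45

x* = (-1.3, -0.3), lambda* = (-1.5)


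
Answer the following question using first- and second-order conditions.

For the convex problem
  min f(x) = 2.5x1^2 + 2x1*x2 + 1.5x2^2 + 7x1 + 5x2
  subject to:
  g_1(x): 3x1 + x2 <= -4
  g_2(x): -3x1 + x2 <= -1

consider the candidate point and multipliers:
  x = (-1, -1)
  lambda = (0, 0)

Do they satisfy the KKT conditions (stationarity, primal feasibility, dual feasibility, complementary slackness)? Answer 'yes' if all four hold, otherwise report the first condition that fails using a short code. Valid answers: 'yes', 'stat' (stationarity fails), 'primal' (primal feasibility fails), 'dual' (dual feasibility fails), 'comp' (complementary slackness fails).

Gradient of f: grad f(x) = Q x + c = (0, 0)
Constraint values g_i(x) = a_i^T x - b_i:
  g_1((-1, -1)) = 0
  g_2((-1, -1)) = 3
Stationarity residual: grad f(x) + sum_i lambda_i a_i = (0, 0)
  -> stationarity OK
Primal feasibility (all g_i <= 0): FAILS
Dual feasibility (all lambda_i >= 0): OK
Complementary slackness (lambda_i * g_i(x) = 0 for all i): OK

Verdict: the first failing condition is primal_feasibility -> primal.

primal


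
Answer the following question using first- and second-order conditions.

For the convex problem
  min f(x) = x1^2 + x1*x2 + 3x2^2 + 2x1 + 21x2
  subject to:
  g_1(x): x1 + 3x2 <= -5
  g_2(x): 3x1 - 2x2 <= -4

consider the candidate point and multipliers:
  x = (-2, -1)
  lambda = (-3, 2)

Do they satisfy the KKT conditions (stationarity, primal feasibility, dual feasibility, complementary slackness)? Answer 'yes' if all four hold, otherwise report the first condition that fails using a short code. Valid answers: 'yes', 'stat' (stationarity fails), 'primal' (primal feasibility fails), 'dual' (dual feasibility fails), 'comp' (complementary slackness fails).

Gradient of f: grad f(x) = Q x + c = (-3, 13)
Constraint values g_i(x) = a_i^T x - b_i:
  g_1((-2, -1)) = 0
  g_2((-2, -1)) = 0
Stationarity residual: grad f(x) + sum_i lambda_i a_i = (0, 0)
  -> stationarity OK
Primal feasibility (all g_i <= 0): OK
Dual feasibility (all lambda_i >= 0): FAILS
Complementary slackness (lambda_i * g_i(x) = 0 for all i): OK

Verdict: the first failing condition is dual_feasibility -> dual.

dual


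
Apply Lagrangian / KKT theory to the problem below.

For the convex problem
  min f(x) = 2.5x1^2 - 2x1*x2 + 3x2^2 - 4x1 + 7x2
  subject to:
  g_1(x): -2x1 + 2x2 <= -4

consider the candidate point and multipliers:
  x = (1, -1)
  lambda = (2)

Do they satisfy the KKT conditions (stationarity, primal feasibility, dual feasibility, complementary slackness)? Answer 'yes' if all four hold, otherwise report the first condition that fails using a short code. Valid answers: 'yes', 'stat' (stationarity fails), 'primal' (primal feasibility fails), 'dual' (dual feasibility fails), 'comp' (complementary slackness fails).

Gradient of f: grad f(x) = Q x + c = (3, -1)
Constraint values g_i(x) = a_i^T x - b_i:
  g_1((1, -1)) = 0
Stationarity residual: grad f(x) + sum_i lambda_i a_i = (-1, 3)
  -> stationarity FAILS
Primal feasibility (all g_i <= 0): OK
Dual feasibility (all lambda_i >= 0): OK
Complementary slackness (lambda_i * g_i(x) = 0 for all i): OK

Verdict: the first failing condition is stationarity -> stat.

stat


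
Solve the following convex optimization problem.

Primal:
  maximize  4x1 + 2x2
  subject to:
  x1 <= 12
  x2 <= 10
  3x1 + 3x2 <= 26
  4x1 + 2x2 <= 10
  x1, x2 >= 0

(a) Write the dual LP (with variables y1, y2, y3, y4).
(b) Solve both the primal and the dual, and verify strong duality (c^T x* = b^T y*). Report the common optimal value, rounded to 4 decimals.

The standard primal-dual pair for 'max c^T x s.t. A x <= b, x >= 0' is:
  Dual:  min b^T y  s.t.  A^T y >= c,  y >= 0.

So the dual LP is:
  minimize  12y1 + 10y2 + 26y3 + 10y4
  subject to:
    y1 + 3y3 + 4y4 >= 4
    y2 + 3y3 + 2y4 >= 2
    y1, y2, y3, y4 >= 0

Solving the primal: x* = (2.5, 0).
  primal value c^T x* = 10.
Solving the dual: y* = (0, 0, 0, 1).
  dual value b^T y* = 10.
Strong duality: c^T x* = b^T y*. Confirmed.

10


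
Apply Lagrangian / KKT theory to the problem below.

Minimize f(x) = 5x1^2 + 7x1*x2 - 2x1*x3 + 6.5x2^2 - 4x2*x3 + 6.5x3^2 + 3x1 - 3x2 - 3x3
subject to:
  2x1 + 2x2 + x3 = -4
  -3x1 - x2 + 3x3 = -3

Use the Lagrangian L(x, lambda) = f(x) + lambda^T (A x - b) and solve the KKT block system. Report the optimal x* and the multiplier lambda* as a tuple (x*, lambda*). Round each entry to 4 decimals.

Form the Lagrangian:
  L(x, lambda) = (1/2) x^T Q x + c^T x + lambda^T (A x - b)
Stationarity (grad_x L = 0): Q x + c + A^T lambda = 0.
Primal feasibility: A x = b.

This gives the KKT block system:
  [ Q   A^T ] [ x     ]   [-c ]
  [ A    0  ] [ lambda ] = [ b ]

Solving the linear system:
  x*      = (-0.2565, -0.956, -1.5751)
  lambda* = (7.4153, 3.9081)
  f(x*)   = 24.1048

x* = (-0.2565, -0.956, -1.5751), lambda* = (7.4153, 3.9081)


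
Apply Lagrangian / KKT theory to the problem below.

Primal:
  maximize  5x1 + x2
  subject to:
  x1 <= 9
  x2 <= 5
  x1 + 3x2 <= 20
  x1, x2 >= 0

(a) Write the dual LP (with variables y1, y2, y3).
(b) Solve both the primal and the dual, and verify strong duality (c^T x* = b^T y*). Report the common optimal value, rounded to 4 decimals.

The standard primal-dual pair for 'max c^T x s.t. A x <= b, x >= 0' is:
  Dual:  min b^T y  s.t.  A^T y >= c,  y >= 0.

So the dual LP is:
  minimize  9y1 + 5y2 + 20y3
  subject to:
    y1 + y3 >= 5
    y2 + 3y3 >= 1
    y1, y2, y3 >= 0

Solving the primal: x* = (9, 3.6667).
  primal value c^T x* = 48.6667.
Solving the dual: y* = (4.6667, 0, 0.3333).
  dual value b^T y* = 48.6667.
Strong duality: c^T x* = b^T y*. Confirmed.

48.6667


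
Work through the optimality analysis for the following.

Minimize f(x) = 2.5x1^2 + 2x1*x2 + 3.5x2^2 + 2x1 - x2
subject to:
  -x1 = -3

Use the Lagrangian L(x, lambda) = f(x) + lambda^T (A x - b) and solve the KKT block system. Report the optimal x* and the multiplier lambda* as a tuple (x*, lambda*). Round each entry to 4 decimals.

Form the Lagrangian:
  L(x, lambda) = (1/2) x^T Q x + c^T x + lambda^T (A x - b)
Stationarity (grad_x L = 0): Q x + c + A^T lambda = 0.
Primal feasibility: A x = b.

This gives the KKT block system:
  [ Q   A^T ] [ x     ]   [-c ]
  [ A    0  ] [ lambda ] = [ b ]

Solving the linear system:
  x*      = (3, -0.7143)
  lambda* = (15.5714)
  f(x*)   = 26.7143

x* = (3, -0.7143), lambda* = (15.5714)


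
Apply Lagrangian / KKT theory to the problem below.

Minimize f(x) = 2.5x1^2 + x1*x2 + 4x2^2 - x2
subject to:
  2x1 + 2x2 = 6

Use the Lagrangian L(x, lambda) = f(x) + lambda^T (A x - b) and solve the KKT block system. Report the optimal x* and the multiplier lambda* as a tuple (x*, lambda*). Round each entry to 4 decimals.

Form the Lagrangian:
  L(x, lambda) = (1/2) x^T Q x + c^T x + lambda^T (A x - b)
Stationarity (grad_x L = 0): Q x + c + A^T lambda = 0.
Primal feasibility: A x = b.

This gives the KKT block system:
  [ Q   A^T ] [ x     ]   [-c ]
  [ A    0  ] [ lambda ] = [ b ]

Solving the linear system:
  x*      = (1.8182, 1.1818)
  lambda* = (-5.1364)
  f(x*)   = 14.8182

x* = (1.8182, 1.1818), lambda* = (-5.1364)


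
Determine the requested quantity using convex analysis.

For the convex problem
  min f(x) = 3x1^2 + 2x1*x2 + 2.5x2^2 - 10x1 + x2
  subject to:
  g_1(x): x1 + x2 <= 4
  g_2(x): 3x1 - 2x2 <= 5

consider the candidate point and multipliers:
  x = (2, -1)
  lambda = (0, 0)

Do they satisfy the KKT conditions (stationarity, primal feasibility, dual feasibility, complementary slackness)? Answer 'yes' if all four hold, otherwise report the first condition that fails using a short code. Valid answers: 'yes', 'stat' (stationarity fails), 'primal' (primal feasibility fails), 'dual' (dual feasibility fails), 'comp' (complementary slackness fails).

Gradient of f: grad f(x) = Q x + c = (0, 0)
Constraint values g_i(x) = a_i^T x - b_i:
  g_1((2, -1)) = -3
  g_2((2, -1)) = 3
Stationarity residual: grad f(x) + sum_i lambda_i a_i = (0, 0)
  -> stationarity OK
Primal feasibility (all g_i <= 0): FAILS
Dual feasibility (all lambda_i >= 0): OK
Complementary slackness (lambda_i * g_i(x) = 0 for all i): OK

Verdict: the first failing condition is primal_feasibility -> primal.

primal


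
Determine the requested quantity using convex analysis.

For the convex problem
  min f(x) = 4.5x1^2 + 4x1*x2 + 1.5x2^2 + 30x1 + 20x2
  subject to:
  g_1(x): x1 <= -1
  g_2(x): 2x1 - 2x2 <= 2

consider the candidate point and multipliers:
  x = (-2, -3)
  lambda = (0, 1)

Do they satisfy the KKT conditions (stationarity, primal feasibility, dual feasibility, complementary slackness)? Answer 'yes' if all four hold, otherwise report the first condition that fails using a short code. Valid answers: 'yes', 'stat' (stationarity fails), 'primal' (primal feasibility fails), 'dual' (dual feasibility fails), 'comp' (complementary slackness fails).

Gradient of f: grad f(x) = Q x + c = (0, 3)
Constraint values g_i(x) = a_i^T x - b_i:
  g_1((-2, -3)) = -1
  g_2((-2, -3)) = 0
Stationarity residual: grad f(x) + sum_i lambda_i a_i = (2, 1)
  -> stationarity FAILS
Primal feasibility (all g_i <= 0): OK
Dual feasibility (all lambda_i >= 0): OK
Complementary slackness (lambda_i * g_i(x) = 0 for all i): OK

Verdict: the first failing condition is stationarity -> stat.

stat


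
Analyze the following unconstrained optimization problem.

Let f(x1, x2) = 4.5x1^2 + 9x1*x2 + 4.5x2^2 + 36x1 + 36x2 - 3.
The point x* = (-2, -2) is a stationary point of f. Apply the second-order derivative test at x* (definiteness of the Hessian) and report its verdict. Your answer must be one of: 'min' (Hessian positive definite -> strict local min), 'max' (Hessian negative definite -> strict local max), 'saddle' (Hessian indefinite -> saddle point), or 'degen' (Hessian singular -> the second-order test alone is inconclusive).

Compute the Hessian H = grad^2 f:
  H = [[9, 9], [9, 9]]
Verify stationarity: grad f(x*) = H x* + g = (0, 0).
Eigenvalues of H: 0, 18.
H has a zero eigenvalue (singular; positive semidefinite but not definite), so H is neither positive definite, negative definite, nor indefinite. The second-order test alone is inconclusive -> degen.
(Indeed, f is constant along the null direction of H through x*, so x* is not a strict local extremum.)

degen


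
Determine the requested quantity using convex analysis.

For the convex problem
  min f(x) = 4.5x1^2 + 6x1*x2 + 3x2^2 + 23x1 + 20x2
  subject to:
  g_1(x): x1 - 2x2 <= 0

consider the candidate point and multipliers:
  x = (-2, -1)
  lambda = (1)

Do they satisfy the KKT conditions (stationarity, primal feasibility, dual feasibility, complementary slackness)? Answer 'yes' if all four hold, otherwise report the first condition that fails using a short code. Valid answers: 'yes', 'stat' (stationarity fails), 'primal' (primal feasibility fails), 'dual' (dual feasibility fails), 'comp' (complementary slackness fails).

Gradient of f: grad f(x) = Q x + c = (-1, 2)
Constraint values g_i(x) = a_i^T x - b_i:
  g_1((-2, -1)) = 0
Stationarity residual: grad f(x) + sum_i lambda_i a_i = (0, 0)
  -> stationarity OK
Primal feasibility (all g_i <= 0): OK
Dual feasibility (all lambda_i >= 0): OK
Complementary slackness (lambda_i * g_i(x) = 0 for all i): OK

Verdict: yes, KKT holds.

yes


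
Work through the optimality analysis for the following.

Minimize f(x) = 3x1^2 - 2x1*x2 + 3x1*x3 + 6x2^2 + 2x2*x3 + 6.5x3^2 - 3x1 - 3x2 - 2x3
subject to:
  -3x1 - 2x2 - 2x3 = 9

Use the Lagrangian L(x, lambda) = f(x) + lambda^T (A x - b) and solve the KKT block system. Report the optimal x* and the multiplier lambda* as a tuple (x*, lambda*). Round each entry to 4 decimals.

Form the Lagrangian:
  L(x, lambda) = (1/2) x^T Q x + c^T x + lambda^T (A x - b)
Stationarity (grad_x L = 0): Q x + c + A^T lambda = 0.
Primal feasibility: A x = b.

This gives the KKT block system:
  [ Q   A^T ] [ x     ]   [-c ]
  [ A    0  ] [ lambda ] = [ b ]

Solving the linear system:
  x*      = (-2.3902, -1.0006, 0.0859)
  lambda* = (-5.0274)
  f(x*)   = 27.6238

x* = (-2.3902, -1.0006, 0.0859), lambda* = (-5.0274)


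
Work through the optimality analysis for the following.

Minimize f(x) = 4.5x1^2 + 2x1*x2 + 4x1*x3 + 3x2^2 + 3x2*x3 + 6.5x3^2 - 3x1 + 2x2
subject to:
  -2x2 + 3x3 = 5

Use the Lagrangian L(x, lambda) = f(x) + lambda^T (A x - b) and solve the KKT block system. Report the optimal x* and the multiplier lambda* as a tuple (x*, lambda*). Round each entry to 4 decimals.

Form the Lagrangian:
  L(x, lambda) = (1/2) x^T Q x + c^T x + lambda^T (A x - b)
Stationarity (grad_x L = 0): Q x + c + A^T lambda = 0.
Primal feasibility: A x = b.

This gives the KKT block system:
  [ Q   A^T ] [ x     ]   [-c ]
  [ A    0  ] [ lambda ] = [ b ]

Solving the linear system:
  x*      = (0.3512, -1.463, 0.6913)
  lambda* = (-2.0009)
  f(x*)   = 3.0125

x* = (0.3512, -1.463, 0.6913), lambda* = (-2.0009)


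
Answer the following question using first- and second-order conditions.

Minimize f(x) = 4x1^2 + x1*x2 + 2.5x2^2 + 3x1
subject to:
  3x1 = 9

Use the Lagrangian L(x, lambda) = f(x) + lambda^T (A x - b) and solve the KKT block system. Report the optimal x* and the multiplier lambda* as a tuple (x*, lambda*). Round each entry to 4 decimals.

Form the Lagrangian:
  L(x, lambda) = (1/2) x^T Q x + c^T x + lambda^T (A x - b)
Stationarity (grad_x L = 0): Q x + c + A^T lambda = 0.
Primal feasibility: A x = b.

This gives the KKT block system:
  [ Q   A^T ] [ x     ]   [-c ]
  [ A    0  ] [ lambda ] = [ b ]

Solving the linear system:
  x*      = (3, -0.6)
  lambda* = (-8.8)
  f(x*)   = 44.1

x* = (3, -0.6), lambda* = (-8.8)


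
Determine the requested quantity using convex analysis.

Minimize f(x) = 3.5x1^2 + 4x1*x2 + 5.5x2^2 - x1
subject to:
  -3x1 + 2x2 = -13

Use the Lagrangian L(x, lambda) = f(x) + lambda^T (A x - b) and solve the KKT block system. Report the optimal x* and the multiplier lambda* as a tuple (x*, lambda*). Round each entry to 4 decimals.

Form the Lagrangian:
  L(x, lambda) = (1/2) x^T Q x + c^T x + lambda^T (A x - b)
Stationarity (grad_x L = 0): Q x + c + A^T lambda = 0.
Primal feasibility: A x = b.

This gives the KKT block system:
  [ Q   A^T ] [ x     ]   [-c ]
  [ A    0  ] [ lambda ] = [ b ]

Solving the linear system:
  x*      = (3.0686, -1.8971)
  lambda* = (4.2971)
  f(x*)   = 26.3971

x* = (3.0686, -1.8971), lambda* = (4.2971)


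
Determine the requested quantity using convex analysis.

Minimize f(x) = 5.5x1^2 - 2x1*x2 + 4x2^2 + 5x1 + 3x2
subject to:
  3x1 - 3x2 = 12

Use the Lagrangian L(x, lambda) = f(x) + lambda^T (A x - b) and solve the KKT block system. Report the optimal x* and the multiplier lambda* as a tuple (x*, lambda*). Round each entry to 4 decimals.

Form the Lagrangian:
  L(x, lambda) = (1/2) x^T Q x + c^T x + lambda^T (A x - b)
Stationarity (grad_x L = 0): Q x + c + A^T lambda = 0.
Primal feasibility: A x = b.

This gives the KKT block system:
  [ Q   A^T ] [ x     ]   [-c ]
  [ A    0  ] [ lambda ] = [ b ]

Solving the linear system:
  x*      = (1.0667, -2.9333)
  lambda* = (-7.5333)
  f(x*)   = 43.4667

x* = (1.0667, -2.9333), lambda* = (-7.5333)


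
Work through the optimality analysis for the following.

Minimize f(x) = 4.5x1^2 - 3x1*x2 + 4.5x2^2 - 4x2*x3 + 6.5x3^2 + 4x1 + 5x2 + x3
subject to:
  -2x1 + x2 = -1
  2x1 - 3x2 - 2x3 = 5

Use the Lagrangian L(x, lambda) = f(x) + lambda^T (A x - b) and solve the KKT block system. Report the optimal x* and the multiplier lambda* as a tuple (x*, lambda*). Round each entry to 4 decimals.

Form the Lagrangian:
  L(x, lambda) = (1/2) x^T Q x + c^T x + lambda^T (A x - b)
Stationarity (grad_x L = 0): Q x + c + A^T lambda = 0.
Primal feasibility: A x = b.

This gives the KKT block system:
  [ Q   A^T ] [ x     ]   [-c ]
  [ A    0  ] [ lambda ] = [ b ]

Solving the linear system:
  x*      = (-0.1966, -1.3932, -0.6068)
  lambda* = (2.547, -0.6581)
  f(x*)   = -1.2607

x* = (-0.1966, -1.3932, -0.6068), lambda* = (2.547, -0.6581)


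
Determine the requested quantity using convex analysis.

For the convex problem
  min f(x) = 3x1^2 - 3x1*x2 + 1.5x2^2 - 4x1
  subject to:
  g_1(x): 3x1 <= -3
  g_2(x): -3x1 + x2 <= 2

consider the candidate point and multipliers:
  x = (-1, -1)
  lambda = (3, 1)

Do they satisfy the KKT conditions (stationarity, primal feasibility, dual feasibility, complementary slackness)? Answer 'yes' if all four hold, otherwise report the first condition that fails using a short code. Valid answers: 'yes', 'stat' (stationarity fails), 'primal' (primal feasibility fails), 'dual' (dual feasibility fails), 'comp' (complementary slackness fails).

Gradient of f: grad f(x) = Q x + c = (-7, 0)
Constraint values g_i(x) = a_i^T x - b_i:
  g_1((-1, -1)) = 0
  g_2((-1, -1)) = 0
Stationarity residual: grad f(x) + sum_i lambda_i a_i = (-1, 1)
  -> stationarity FAILS
Primal feasibility (all g_i <= 0): OK
Dual feasibility (all lambda_i >= 0): OK
Complementary slackness (lambda_i * g_i(x) = 0 for all i): OK

Verdict: the first failing condition is stationarity -> stat.

stat


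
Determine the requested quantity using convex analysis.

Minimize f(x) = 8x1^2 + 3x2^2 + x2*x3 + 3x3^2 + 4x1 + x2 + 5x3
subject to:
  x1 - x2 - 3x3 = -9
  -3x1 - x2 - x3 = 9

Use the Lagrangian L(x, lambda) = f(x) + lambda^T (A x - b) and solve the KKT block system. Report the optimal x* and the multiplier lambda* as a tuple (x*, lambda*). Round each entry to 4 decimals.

Form the Lagrangian:
  L(x, lambda) = (1/2) x^T Q x + c^T x + lambda^T (A x - b)
Stationarity (grad_x L = 0): Q x + c + A^T lambda = 0.
Primal feasibility: A x = b.

This gives the KKT block system:
  [ Q   A^T ] [ x     ]   [-c ]
  [ A    0  ] [ lambda ] = [ b ]

Solving the linear system:
  x*      = (-3.3882, -1.0588, 2.2235)
  lambda* = (10.2059, -13.3353)
  f(x*)   = 104.1882

x* = (-3.3882, -1.0588, 2.2235), lambda* = (10.2059, -13.3353)


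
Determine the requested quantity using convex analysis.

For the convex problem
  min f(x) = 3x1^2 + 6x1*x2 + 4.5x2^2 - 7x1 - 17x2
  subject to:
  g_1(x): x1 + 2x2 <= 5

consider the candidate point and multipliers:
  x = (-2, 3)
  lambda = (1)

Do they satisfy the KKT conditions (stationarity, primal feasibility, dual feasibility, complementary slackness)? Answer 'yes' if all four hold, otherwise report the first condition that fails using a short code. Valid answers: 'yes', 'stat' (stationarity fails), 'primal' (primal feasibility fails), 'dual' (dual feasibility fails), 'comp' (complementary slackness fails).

Gradient of f: grad f(x) = Q x + c = (-1, -2)
Constraint values g_i(x) = a_i^T x - b_i:
  g_1((-2, 3)) = -1
Stationarity residual: grad f(x) + sum_i lambda_i a_i = (0, 0)
  -> stationarity OK
Primal feasibility (all g_i <= 0): OK
Dual feasibility (all lambda_i >= 0): OK
Complementary slackness (lambda_i * g_i(x) = 0 for all i): FAILS

Verdict: the first failing condition is complementary_slackness -> comp.

comp


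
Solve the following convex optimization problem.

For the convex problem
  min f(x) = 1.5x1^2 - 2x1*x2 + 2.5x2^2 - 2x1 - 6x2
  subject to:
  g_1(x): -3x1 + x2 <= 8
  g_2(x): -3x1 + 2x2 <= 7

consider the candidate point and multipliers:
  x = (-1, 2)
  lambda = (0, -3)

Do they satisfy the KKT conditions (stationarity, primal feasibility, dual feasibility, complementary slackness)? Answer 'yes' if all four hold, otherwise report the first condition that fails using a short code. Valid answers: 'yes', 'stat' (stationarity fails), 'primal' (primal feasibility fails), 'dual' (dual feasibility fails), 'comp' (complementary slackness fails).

Gradient of f: grad f(x) = Q x + c = (-9, 6)
Constraint values g_i(x) = a_i^T x - b_i:
  g_1((-1, 2)) = -3
  g_2((-1, 2)) = 0
Stationarity residual: grad f(x) + sum_i lambda_i a_i = (0, 0)
  -> stationarity OK
Primal feasibility (all g_i <= 0): OK
Dual feasibility (all lambda_i >= 0): FAILS
Complementary slackness (lambda_i * g_i(x) = 0 for all i): OK

Verdict: the first failing condition is dual_feasibility -> dual.

dual


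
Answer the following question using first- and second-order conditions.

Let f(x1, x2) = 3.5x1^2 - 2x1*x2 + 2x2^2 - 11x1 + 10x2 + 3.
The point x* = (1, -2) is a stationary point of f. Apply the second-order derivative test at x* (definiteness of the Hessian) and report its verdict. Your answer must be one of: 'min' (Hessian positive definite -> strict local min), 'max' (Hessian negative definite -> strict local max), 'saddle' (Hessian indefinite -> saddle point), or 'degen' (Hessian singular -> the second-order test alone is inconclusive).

Compute the Hessian H = grad^2 f:
  H = [[7, -2], [-2, 4]]
Verify stationarity: grad f(x*) = H x* + g = (0, 0).
Eigenvalues of H: 3, 8.
Both eigenvalues > 0, so H is positive definite -> x* is a strict local min.

min
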